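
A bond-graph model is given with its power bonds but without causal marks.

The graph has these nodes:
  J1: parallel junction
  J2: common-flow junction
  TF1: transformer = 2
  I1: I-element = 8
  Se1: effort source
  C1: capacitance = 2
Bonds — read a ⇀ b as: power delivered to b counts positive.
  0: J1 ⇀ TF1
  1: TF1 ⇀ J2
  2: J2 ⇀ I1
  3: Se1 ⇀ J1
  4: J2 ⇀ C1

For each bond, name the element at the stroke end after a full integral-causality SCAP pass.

#0 |TF1
#1 |J2
#2 |I1
#3 |J1
#4 |J2

β3 stroke→J1  (source Se1 imposes e)
β0 stroke→TF1  (J1 effort already set via bond 3)
β1 stroke→J2  (TF1: transformer flips bond 0)
β2 stroke→I1  (I1: I, integral causality)
β4 stroke→J2  (J2: bond 2 brought flow, rest push out)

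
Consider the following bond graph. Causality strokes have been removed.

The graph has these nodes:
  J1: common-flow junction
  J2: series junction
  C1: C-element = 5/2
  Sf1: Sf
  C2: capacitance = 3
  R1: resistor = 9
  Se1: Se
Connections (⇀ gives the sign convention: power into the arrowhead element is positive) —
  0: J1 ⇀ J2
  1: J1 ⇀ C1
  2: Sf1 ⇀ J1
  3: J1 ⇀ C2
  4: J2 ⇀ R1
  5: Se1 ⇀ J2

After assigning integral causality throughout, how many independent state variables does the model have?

bond 2 |Sf1  (Sf1: flow source, stroke at near end)
bond 5 |J2  (Se1 (Se) sets effort on bond)
bond 0 |J1  (J1: bond 2 brought flow, rest push out)
bond 1 |J1  (1-jn J1 has f-setter on 2)
bond 3 |J1  (J1 flow already set via bond 2)
bond 4 |J2  (1-jn J2 has f-setter on 0)

2  (C1, C2 all integral)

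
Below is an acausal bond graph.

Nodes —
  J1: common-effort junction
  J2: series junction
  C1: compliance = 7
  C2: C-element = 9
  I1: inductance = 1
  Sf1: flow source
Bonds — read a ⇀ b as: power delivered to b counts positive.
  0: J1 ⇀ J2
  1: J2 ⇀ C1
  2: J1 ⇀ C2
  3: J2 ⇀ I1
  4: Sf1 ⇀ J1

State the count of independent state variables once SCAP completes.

#4 →Sf1  (Sf1 fixes flow; stroke at Sf1)
#1 →J2  (C1 outputs effort q/C1)
#2 →J1  (C2 integral (e out))
#0 →J2  (J1 effort already set via bond 2)
#3 →I1  (closing 1-jn rule on J2)

3  (C1, C2, I1 all integral)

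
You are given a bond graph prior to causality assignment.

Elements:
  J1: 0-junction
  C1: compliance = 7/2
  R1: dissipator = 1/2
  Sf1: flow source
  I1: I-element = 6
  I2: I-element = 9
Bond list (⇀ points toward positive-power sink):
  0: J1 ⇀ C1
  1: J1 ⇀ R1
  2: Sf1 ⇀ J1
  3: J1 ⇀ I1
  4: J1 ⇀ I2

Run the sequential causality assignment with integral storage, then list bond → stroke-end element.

#0 |J1
#1 |R1
#2 |Sf1
#3 |I1
#4 |I2

b2 →Sf1  (Sf1: flow source, stroke at near end)
b0 →J1  (prefer integral on C1)
b1 →R1  (common-e at J1 fixed by 0)
b3 →I1  (J1 effort already set via bond 0)
b4 →I2  (J1 effort already set via bond 0)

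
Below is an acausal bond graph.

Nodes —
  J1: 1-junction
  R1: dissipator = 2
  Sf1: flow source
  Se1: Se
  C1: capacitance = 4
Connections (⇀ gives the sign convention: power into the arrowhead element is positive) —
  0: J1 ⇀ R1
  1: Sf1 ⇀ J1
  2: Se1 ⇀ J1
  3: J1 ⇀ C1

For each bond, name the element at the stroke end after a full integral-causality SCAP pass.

bond 1 |Sf1  (source Sf1 imposes f)
bond 2 |J1  (Se1 fixes effort; stroke away)
bond 0 |J1  (1-jn J1 has f-setter on 1)
bond 3 |J1  (J1: bond 1 brought flow, rest push out)

b0 stroke→J1
b1 stroke→Sf1
b2 stroke→J1
b3 stroke→J1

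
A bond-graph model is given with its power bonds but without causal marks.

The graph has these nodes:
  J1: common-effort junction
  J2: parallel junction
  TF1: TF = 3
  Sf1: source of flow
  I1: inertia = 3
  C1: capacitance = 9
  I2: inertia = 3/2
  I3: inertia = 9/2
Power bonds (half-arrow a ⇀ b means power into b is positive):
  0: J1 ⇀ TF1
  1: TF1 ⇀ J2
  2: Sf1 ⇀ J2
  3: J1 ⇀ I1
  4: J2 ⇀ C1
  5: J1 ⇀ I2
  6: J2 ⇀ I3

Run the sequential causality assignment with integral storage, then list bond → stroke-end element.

b2 →Sf1  (Sf1 (Sf) sets flow on bond)
b3 →I1  (prefer integral on I1)
b4 →J2  (C1 integral (e out))
b1 →TF1  (J2: bond 4 brought effort, rest push out)
b6 →I3  (J2 effort already set via bond 4)
b0 →J1  (TF1 one-in-one-out from 1)
b5 →I2  (J1: bond 0 brought effort, rest push out)

bond 0 stroke at J1
bond 1 stroke at TF1
bond 2 stroke at Sf1
bond 3 stroke at I1
bond 4 stroke at J2
bond 5 stroke at I2
bond 6 stroke at I3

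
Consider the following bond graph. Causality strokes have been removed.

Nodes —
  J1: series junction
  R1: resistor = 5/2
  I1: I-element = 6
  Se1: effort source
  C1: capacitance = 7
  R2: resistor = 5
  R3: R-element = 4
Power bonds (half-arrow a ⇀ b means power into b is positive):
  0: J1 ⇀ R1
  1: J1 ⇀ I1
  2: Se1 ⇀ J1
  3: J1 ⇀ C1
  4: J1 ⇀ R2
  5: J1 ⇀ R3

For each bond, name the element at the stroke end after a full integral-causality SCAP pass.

β2 |J1  (Se1 fixes effort; stroke away)
β1 |I1  (I1: I, integral causality)
β0 |J1  (J1 flow already set via bond 1)
β3 |J1  (J1: bond 1 brought flow, rest push out)
β4 |J1  (1-jn J1 has f-setter on 1)
β5 |J1  (J1 flow already set via bond 1)

β0 |J1
β1 |I1
β2 |J1
β3 |J1
β4 |J1
β5 |J1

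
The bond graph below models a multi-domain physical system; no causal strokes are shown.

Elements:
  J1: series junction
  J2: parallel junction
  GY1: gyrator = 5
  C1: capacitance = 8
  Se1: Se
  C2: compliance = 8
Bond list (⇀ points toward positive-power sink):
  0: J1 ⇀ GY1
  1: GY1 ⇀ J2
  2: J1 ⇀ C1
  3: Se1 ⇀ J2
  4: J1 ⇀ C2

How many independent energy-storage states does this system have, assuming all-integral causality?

2  (C1, C2 all integral)

bond 3 stroke at J2  (source Se1 imposes e)
bond 1 stroke at GY1  (J2 effort already set via bond 3)
bond 0 stroke at GY1  (GY1 both-in/both-out from 1)
bond 2 stroke at J1  (common-f at J1 fixed by 0)
bond 4 stroke at J1  (1-jn J1 has f-setter on 0)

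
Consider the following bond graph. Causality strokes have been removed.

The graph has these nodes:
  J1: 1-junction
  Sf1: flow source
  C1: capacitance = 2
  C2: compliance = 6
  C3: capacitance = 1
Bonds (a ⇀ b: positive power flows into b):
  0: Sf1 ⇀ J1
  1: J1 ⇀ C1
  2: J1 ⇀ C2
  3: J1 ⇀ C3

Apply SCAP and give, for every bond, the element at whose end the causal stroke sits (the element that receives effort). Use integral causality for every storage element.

#0 |Sf1  (Sf1 fixes flow; stroke at Sf1)
#1 |J1  (common-f at J1 fixed by 0)
#2 |J1  (J1: bond 0 brought flow, rest push out)
#3 |J1  (common-f at J1 fixed by 0)

#0 stroke→Sf1
#1 stroke→J1
#2 stroke→J1
#3 stroke→J1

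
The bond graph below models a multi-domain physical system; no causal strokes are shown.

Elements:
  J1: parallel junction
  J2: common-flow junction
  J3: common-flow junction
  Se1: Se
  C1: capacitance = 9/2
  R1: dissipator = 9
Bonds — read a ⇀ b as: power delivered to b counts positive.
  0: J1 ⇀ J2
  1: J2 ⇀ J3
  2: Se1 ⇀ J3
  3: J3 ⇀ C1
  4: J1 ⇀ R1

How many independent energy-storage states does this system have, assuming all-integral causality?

1  (C1 all integral)

#2 |J3  (Se1: effort source, stroke at far end)
#3 |J3  (prefer integral on C1)
#1 |J2  (only one flow-in slot at J3)
#0 |J1  (J2: last free bond brings flow in)
#4 |R1  (J1 effort already set via bond 0)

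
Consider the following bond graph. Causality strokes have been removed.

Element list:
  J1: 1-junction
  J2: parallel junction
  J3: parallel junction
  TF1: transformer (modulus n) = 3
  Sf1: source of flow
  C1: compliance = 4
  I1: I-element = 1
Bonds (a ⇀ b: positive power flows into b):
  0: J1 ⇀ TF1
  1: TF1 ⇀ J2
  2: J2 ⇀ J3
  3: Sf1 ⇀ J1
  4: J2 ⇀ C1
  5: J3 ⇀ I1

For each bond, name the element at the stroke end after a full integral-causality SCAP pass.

β3 |Sf1  (Sf1 fixes flow; stroke at Sf1)
β0 |J1  (J1: bond 3 brought flow, rest push out)
β1 |TF1  (TF1: transformer flips bond 0)
β4 |J2  (C1 outputs effort q/C1)
β2 |J3  (common-e at J2 fixed by 4)
β5 |I1  (J3: bond 2 brought effort, rest push out)

#0 stroke at J1
#1 stroke at TF1
#2 stroke at J3
#3 stroke at Sf1
#4 stroke at J2
#5 stroke at I1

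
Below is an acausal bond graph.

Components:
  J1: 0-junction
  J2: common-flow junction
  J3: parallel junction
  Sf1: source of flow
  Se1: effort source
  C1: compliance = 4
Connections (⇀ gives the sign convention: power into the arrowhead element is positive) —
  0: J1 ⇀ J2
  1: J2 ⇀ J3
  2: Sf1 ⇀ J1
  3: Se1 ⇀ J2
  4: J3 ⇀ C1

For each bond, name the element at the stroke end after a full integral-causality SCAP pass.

β2 |Sf1  (Sf1 (Sf) sets flow on bond)
β3 |J2  (Se1 fixes effort; stroke away)
β0 |J1  (J1 needs exactly one e-in)
β1 |J2  (common-f at J2 fixed by 0)
β4 |J3  (J3 needs exactly one e-in)

β0 stroke at J1
β1 stroke at J2
β2 stroke at Sf1
β3 stroke at J2
β4 stroke at J3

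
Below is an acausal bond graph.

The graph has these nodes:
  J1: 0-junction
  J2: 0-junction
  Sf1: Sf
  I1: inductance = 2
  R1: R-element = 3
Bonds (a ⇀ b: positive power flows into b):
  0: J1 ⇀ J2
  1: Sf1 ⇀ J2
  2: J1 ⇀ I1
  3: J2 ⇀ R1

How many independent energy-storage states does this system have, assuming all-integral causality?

1  (I1 all integral)

b1 |Sf1  (Sf1 fixes flow; stroke at Sf1)
b2 |I1  (I1 integral (f out))
b0 |J1  (only one effort-in slot at J1)
b3 |J2  (J2: last free bond brings effort in)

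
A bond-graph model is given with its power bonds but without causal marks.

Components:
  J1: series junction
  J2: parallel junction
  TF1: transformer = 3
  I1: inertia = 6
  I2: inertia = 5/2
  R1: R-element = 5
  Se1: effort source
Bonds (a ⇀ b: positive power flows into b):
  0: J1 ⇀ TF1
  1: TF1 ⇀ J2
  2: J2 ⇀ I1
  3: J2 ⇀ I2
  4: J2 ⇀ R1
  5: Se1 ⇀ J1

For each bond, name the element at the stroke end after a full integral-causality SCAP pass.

#5 |J1  (Se1 fixes effort; stroke away)
#0 |TF1  (J1: last free bond brings flow in)
#1 |J2  (TF TF1: opposite of bond 0)
#2 |I1  (common-e at J2 fixed by 1)
#3 |I2  (J2 effort already set via bond 1)
#4 |R1  (common-e at J2 fixed by 1)

β0 stroke at TF1
β1 stroke at J2
β2 stroke at I1
β3 stroke at I2
β4 stroke at R1
β5 stroke at J1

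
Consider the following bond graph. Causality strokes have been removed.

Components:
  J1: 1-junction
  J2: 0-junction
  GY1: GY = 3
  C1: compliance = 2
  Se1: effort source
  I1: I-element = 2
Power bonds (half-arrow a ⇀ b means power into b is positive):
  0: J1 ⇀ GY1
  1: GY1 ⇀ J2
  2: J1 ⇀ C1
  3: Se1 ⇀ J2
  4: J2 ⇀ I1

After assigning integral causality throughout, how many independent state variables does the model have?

#3 |J2  (source Se1 imposes e)
#1 |GY1  (J2 effort already set via bond 3)
#4 |I1  (J2: bond 3 brought effort, rest push out)
#0 |GY1  (GY1 both-in/both-out from 1)
#2 |J1  (common-f at J1 fixed by 0)

2  (C1, I1 all integral)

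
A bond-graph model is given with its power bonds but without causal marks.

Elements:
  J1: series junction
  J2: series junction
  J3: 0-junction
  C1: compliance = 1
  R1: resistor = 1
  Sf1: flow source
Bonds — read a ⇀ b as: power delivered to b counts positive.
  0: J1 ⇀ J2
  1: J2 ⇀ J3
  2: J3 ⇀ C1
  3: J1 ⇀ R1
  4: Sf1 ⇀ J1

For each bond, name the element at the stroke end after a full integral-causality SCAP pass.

#0 stroke→J1
#1 stroke→J2
#2 stroke→J3
#3 stroke→J1
#4 stroke→Sf1

β4 →Sf1  (Sf1 (Sf) sets flow on bond)
β0 →J1  (1-jn J1 has f-setter on 4)
β3 →J1  (common-f at J1 fixed by 4)
β1 →J2  (1-jn J2 has f-setter on 0)
β2 →J3  (closing 0-jn rule on J3)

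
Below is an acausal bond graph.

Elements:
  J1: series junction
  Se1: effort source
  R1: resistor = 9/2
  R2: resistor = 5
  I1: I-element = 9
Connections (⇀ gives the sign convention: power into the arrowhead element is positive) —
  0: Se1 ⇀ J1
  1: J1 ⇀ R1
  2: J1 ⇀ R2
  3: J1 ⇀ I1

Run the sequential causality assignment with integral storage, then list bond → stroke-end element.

β0 stroke at J1  (source Se1 imposes e)
β3 stroke at I1  (I1: I, integral causality)
β1 stroke at J1  (1-jn J1 has f-setter on 3)
β2 stroke at J1  (J1: bond 3 brought flow, rest push out)

β0 |J1
β1 |J1
β2 |J1
β3 |I1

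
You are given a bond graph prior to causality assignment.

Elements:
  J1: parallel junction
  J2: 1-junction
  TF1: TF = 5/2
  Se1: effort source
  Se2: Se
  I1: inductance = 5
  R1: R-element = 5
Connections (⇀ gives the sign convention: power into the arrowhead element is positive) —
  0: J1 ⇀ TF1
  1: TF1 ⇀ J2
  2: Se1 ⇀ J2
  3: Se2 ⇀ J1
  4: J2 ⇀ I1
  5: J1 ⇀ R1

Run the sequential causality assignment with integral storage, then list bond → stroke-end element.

#0 →TF1
#1 →J2
#2 →J2
#3 →J1
#4 →I1
#5 →R1

β2 |J2  (Se1 fixes effort; stroke away)
β3 |J1  (Se2 fixes effort; stroke away)
β0 |TF1  (J1 effort already set via bond 3)
β5 |R1  (J1: bond 3 brought effort, rest push out)
β1 |J2  (TF1: transformer flips bond 0)
β4 |I1  (closing 1-jn rule on J2)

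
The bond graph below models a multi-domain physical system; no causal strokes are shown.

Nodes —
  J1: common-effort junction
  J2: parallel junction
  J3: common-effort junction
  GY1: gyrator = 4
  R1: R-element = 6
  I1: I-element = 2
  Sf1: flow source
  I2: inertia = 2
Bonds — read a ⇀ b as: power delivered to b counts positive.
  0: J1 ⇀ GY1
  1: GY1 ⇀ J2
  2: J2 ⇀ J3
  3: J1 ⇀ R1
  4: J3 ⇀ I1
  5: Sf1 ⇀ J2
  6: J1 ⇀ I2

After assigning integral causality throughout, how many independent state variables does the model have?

2  (I1, I2 all integral)

bond 5 →Sf1  (Sf1 fixes flow; stroke at Sf1)
bond 4 →I1  (prefer integral on I1)
bond 2 →J3  (closing 0-jn rule on J3)
bond 1 →J2  (only one effort-in slot at J2)
bond 0 →J1  (through GY1, causality inverts; strokes same side of GY1)
bond 3 →R1  (0-jn J1 has e-setter on 0)
bond 6 →I2  (common-e at J1 fixed by 0)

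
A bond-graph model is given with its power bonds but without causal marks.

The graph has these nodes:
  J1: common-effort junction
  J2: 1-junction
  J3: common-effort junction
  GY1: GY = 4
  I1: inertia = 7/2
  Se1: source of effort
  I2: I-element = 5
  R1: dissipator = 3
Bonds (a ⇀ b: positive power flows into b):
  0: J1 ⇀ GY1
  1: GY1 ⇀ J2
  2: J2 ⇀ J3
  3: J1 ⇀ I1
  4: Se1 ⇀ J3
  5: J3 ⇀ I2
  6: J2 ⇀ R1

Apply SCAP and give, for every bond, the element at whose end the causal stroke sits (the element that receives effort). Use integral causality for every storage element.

b4 →J3  (Se1 (Se) sets effort on bond)
b2 →J2  (common-e at J3 fixed by 4)
b5 →I2  (J3 effort already set via bond 4)
b3 →I1  (I1 integral (f out))
b0 →J1  (J1: last free bond brings effort in)
b1 →J2  (GY GY1: same side as bond 0)
b6 →R1  (closing 1-jn rule on J2)

b0 stroke→J1
b1 stroke→J2
b2 stroke→J2
b3 stroke→I1
b4 stroke→J3
b5 stroke→I2
b6 stroke→R1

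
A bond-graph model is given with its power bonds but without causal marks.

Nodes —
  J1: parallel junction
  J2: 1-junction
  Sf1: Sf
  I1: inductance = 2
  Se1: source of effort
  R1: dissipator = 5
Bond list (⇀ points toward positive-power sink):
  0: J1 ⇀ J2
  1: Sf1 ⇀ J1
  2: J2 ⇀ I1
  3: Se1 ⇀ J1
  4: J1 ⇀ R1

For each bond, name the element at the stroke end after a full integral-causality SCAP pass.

β0 |J2
β1 |Sf1
β2 |I1
β3 |J1
β4 |R1

β1 stroke→Sf1  (Sf1 fixes flow; stroke at Sf1)
β3 stroke→J1  (Se1 (Se) sets effort on bond)
β0 stroke→J2  (J1: bond 3 brought effort, rest push out)
β4 stroke→R1  (0-jn J1 has e-setter on 3)
β2 stroke→I1  (closing 1-jn rule on J2)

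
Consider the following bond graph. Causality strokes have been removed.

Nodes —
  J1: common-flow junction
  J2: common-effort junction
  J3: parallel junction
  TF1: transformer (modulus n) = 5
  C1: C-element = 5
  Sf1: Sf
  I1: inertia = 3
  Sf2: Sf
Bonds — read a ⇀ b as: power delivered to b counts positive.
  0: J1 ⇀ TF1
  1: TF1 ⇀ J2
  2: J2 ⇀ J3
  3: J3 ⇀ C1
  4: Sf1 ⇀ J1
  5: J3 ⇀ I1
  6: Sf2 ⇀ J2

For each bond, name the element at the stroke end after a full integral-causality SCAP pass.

β0 stroke at J1
β1 stroke at TF1
β2 stroke at J2
β3 stroke at J3
β4 stroke at Sf1
β5 stroke at I1
β6 stroke at Sf2

bond 4 stroke→Sf1  (source Sf1 imposes f)
bond 6 stroke→Sf2  (source Sf2 imposes f)
bond 0 stroke→J1  (common-f at J1 fixed by 4)
bond 1 stroke→TF1  (TF TF1: opposite of bond 0)
bond 2 stroke→J2  (J2: last free bond brings effort in)
bond 3 stroke→J3  (prefer integral on C1)
bond 5 stroke→I1  (common-e at J3 fixed by 3)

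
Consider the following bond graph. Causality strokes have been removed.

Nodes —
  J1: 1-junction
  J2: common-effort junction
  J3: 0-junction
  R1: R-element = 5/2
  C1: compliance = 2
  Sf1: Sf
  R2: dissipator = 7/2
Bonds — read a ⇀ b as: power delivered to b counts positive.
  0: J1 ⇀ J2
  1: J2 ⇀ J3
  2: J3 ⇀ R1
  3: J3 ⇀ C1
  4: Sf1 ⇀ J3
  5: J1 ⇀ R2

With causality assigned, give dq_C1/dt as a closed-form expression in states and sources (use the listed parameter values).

dq_C1/dt = F_Sf1 - 12*q_C1/35

bond 4 →Sf1  (Sf1: flow source, stroke at near end)
bond 3 →J3  (C1 outputs effort q/C1)
bond 1 →J2  (common-e at J3 fixed by 3)
bond 2 →R1  (J3: bond 3 brought effort, rest push out)
bond 0 →J1  (J2 effort already set via bond 1)
bond 5 →R2  (J1 needs exactly one f-in)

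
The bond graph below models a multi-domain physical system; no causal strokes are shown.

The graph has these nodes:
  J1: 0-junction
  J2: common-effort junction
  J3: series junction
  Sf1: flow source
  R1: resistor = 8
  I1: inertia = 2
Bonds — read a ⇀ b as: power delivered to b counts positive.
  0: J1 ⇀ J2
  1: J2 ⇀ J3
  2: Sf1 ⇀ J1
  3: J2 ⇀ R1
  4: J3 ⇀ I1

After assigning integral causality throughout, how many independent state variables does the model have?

b2 stroke→Sf1  (Sf1 (Sf) sets flow on bond)
b0 stroke→J1  (J1: last free bond brings effort in)
b4 stroke→I1  (I1 outputs flow p/I1)
b1 stroke→J3  (common-f at J3 fixed by 4)
b3 stroke→J2  (J2: last free bond brings effort in)

1  (I1 all integral)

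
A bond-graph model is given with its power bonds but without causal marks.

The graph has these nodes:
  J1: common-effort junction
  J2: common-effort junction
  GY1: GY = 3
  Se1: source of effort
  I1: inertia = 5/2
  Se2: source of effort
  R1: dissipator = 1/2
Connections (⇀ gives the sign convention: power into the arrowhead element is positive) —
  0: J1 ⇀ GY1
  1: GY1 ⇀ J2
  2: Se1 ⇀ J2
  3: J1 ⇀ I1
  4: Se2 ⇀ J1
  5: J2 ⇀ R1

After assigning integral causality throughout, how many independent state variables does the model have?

1  (I1 all integral)

#2 |J2  (Se1 fixes effort; stroke away)
#4 |J1  (source Se2 imposes e)
#0 |GY1  (common-e at J1 fixed by 4)
#3 |I1  (J1 effort already set via bond 4)
#1 |GY1  (J2: bond 2 brought effort, rest push out)
#5 |R1  (0-jn J2 has e-setter on 2)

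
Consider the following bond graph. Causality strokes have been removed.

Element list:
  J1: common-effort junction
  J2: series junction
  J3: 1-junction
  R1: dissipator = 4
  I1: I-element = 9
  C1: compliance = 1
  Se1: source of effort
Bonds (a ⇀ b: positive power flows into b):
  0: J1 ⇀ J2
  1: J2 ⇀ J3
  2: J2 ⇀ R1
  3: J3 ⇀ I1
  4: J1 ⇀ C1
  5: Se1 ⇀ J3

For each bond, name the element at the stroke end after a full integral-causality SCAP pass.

#5 |J3  (Se1 (Se) sets effort on bond)
#3 |I1  (prefer integral on I1)
#1 |J3  (common-f at J3 fixed by 3)
#0 |J2  (common-f at J2 fixed by 1)
#2 |J2  (common-f at J2 fixed by 1)
#4 |J1  (closing 0-jn rule on J1)

bond 0 →J2
bond 1 →J3
bond 2 →J2
bond 3 →I1
bond 4 →J1
bond 5 →J3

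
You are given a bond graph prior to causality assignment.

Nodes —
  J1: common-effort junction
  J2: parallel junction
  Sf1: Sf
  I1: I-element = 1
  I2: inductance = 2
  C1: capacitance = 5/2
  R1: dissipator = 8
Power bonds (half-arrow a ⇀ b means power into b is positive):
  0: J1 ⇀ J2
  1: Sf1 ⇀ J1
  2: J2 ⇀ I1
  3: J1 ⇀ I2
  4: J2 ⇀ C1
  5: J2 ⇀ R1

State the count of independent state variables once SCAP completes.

3  (C1, I1, I2 all integral)

b1 |Sf1  (Sf1: flow source, stroke at near end)
b2 |I1  (I1 outputs flow p/I1)
b3 |I2  (I2 integral (f out))
b0 |J1  (only one effort-in slot at J1)
b4 |J2  (C1 integral (e out))
b5 |R1  (J2: bond 4 brought effort, rest push out)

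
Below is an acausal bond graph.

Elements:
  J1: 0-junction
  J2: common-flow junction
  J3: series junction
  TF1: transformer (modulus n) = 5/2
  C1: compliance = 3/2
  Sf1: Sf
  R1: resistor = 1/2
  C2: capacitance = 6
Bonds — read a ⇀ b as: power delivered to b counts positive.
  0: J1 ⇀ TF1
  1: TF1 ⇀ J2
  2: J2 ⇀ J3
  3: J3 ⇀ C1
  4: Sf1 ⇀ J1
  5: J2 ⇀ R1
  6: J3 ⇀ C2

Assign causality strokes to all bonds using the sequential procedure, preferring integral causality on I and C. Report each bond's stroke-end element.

β4 stroke at Sf1  (Sf1 (Sf) sets flow on bond)
β0 stroke at J1  (J1: last free bond brings effort in)
β1 stroke at TF1  (TF1: transformer flips bond 0)
β2 stroke at J2  (1-jn J2 has f-setter on 1)
β5 stroke at J2  (common-f at J2 fixed by 1)
β3 stroke at J3  (J3: bond 2 brought flow, rest push out)
β6 stroke at J3  (common-f at J3 fixed by 2)

#0 →J1
#1 →TF1
#2 →J2
#3 →J3
#4 →Sf1
#5 →J2
#6 →J3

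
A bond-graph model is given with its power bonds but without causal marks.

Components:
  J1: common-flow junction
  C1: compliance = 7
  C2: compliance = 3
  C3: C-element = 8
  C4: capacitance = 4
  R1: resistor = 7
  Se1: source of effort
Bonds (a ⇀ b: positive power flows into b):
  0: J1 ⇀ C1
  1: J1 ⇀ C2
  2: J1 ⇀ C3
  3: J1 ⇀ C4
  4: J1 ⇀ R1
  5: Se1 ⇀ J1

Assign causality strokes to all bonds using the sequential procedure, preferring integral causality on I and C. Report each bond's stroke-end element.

b0 |J1
b1 |J1
b2 |J1
b3 |J1
b4 |R1
b5 |J1

bond 5 stroke→J1  (Se1: effort source, stroke at far end)
bond 0 stroke→J1  (prefer integral on C1)
bond 1 stroke→J1  (C2 outputs effort q/C2)
bond 2 stroke→J1  (prefer integral on C3)
bond 3 stroke→J1  (prefer integral on C4)
bond 4 stroke→R1  (closing 1-jn rule on J1)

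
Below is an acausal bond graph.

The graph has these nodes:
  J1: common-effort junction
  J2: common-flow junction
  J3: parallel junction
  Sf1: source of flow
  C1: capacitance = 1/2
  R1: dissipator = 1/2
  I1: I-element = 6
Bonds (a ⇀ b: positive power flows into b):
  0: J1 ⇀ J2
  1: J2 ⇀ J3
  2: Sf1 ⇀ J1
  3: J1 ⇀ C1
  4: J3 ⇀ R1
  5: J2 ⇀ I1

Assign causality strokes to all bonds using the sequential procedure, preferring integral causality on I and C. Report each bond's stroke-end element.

bond 2 stroke at Sf1  (source Sf1 imposes f)
bond 3 stroke at J1  (C1 outputs effort q/C1)
bond 0 stroke at J2  (common-e at J1 fixed by 3)
bond 5 stroke at I1  (I1: I, integral causality)
bond 1 stroke at J2  (J2 flow already set via bond 5)
bond 4 stroke at J3  (J3 needs exactly one e-in)

β0 |J2
β1 |J2
β2 |Sf1
β3 |J1
β4 |J3
β5 |I1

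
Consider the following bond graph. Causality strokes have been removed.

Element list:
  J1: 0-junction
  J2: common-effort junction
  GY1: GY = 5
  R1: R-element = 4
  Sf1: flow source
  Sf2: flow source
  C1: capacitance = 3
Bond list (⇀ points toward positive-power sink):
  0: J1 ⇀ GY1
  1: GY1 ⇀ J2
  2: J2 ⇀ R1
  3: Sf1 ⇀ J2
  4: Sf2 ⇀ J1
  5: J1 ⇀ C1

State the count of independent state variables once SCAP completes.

1  (C1 all integral)

#3 |Sf1  (Sf1 fixes flow; stroke at Sf1)
#4 |Sf2  (Sf2: flow source, stroke at near end)
#5 |J1  (C1 integral (e out))
#0 |GY1  (J1 effort already set via bond 5)
#1 |GY1  (GY GY1: same side as bond 0)
#2 |J2  (only one effort-in slot at J2)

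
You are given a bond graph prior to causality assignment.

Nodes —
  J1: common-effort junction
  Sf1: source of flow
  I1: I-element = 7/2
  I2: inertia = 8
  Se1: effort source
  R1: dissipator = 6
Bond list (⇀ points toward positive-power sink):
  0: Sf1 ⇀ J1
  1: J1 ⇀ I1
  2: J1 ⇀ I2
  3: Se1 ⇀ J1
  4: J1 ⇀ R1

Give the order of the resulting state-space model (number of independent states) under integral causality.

#0 →Sf1  (Sf1 fixes flow; stroke at Sf1)
#3 →J1  (Se1 (Se) sets effort on bond)
#1 →I1  (J1 effort already set via bond 3)
#2 →I2  (J1 effort already set via bond 3)
#4 →R1  (0-jn J1 has e-setter on 3)

2  (I1, I2 all integral)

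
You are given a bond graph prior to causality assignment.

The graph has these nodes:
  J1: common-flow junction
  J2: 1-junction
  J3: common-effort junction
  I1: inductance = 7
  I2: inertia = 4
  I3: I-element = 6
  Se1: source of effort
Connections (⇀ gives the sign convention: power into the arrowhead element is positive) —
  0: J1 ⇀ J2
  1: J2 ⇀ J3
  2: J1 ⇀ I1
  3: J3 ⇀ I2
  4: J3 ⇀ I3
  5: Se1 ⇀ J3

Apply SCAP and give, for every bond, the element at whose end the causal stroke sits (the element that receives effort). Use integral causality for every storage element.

β0 |J1
β1 |J2
β2 |I1
β3 |I2
β4 |I3
β5 |J3

β5 →J3  (Se1 (Se) sets effort on bond)
β1 →J2  (common-e at J3 fixed by 5)
β3 →I2  (J3: bond 5 brought effort, rest push out)
β4 →I3  (0-jn J3 has e-setter on 5)
β0 →J1  (J2: last free bond brings flow in)
β2 →I1  (only one flow-in slot at J1)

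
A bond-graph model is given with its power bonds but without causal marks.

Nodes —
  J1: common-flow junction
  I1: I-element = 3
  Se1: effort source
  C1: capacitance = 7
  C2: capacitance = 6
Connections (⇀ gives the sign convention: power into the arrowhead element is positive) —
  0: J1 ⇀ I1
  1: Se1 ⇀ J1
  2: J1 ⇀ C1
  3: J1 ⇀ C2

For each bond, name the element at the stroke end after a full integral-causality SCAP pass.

β1 |J1  (source Se1 imposes e)
β0 |I1  (I1: I, integral causality)
β2 |J1  (J1: bond 0 brought flow, rest push out)
β3 |J1  (J1 flow already set via bond 0)

β0 stroke→I1
β1 stroke→J1
β2 stroke→J1
β3 stroke→J1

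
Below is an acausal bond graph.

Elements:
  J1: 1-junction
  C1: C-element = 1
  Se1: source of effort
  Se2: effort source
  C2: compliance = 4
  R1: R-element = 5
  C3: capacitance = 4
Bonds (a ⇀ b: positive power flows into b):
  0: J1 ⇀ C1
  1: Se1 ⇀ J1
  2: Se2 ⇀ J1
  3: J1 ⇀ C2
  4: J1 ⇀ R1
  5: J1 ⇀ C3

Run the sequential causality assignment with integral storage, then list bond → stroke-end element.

#1 stroke→J1  (Se1 (Se) sets effort on bond)
#2 stroke→J1  (source Se2 imposes e)
#0 stroke→J1  (prefer integral on C1)
#3 stroke→J1  (C2: C, integral causality)
#5 stroke→J1  (C3 outputs effort q/C3)
#4 stroke→R1  (closing 1-jn rule on J1)

b0 →J1
b1 →J1
b2 →J1
b3 →J1
b4 →R1
b5 →J1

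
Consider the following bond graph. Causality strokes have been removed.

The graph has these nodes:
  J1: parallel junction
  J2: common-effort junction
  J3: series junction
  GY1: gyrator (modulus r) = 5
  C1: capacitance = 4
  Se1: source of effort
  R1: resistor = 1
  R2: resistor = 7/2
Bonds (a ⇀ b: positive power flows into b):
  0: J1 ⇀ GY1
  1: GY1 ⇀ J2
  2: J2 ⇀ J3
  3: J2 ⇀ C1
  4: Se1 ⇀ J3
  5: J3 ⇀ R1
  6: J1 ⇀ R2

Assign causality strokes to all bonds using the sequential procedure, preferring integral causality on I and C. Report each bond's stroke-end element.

β0 |GY1
β1 |GY1
β2 |J3
β3 |J2
β4 |J3
β5 |R1
β6 |J1

β4 →J3  (source Se1 imposes e)
β3 →J2  (C1 outputs effort q/C1)
β1 →GY1  (J2: bond 3 brought effort, rest push out)
β2 →J3  (common-e at J2 fixed by 3)
β5 →R1  (only one flow-in slot at J3)
β0 →GY1  (GY1 both-in/both-out from 1)
β6 →J1  (closing 0-jn rule on J1)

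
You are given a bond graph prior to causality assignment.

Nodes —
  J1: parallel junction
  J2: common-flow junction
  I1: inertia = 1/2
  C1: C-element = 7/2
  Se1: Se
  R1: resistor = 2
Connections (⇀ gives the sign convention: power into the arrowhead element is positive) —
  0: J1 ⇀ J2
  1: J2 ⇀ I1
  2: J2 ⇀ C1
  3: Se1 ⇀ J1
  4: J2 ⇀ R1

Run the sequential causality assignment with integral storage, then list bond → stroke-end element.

b0 |J2
b1 |I1
b2 |J2
b3 |J1
b4 |J2

#3 stroke→J1  (Se1 fixes effort; stroke away)
#0 stroke→J2  (J1 effort already set via bond 3)
#1 stroke→I1  (I1: I, integral causality)
#2 stroke→J2  (common-f at J2 fixed by 1)
#4 stroke→J2  (J2 flow already set via bond 1)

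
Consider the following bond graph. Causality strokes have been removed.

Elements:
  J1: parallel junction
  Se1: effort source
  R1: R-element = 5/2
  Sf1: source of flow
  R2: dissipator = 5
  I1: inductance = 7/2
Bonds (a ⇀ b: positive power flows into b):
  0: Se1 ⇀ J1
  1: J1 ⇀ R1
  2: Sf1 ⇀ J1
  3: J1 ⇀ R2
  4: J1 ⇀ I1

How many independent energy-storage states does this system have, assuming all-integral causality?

1  (I1 all integral)

b0 stroke→J1  (Se1: effort source, stroke at far end)
b2 stroke→Sf1  (Sf1 fixes flow; stroke at Sf1)
b1 stroke→R1  (common-e at J1 fixed by 0)
b3 stroke→R2  (J1 effort already set via bond 0)
b4 stroke→I1  (J1: bond 0 brought effort, rest push out)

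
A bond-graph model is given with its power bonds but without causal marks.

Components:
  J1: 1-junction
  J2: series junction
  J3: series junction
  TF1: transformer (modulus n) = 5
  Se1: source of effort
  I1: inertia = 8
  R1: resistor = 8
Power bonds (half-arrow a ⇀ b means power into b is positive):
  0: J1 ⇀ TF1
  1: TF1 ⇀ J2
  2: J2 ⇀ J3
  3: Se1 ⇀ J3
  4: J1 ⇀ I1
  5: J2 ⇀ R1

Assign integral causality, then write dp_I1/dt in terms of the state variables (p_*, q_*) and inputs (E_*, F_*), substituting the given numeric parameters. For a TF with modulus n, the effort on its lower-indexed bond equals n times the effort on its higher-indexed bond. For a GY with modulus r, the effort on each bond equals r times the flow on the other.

dp_I1/dt = 5*E_Se1 - 25*p_I1

bond 3 stroke at J3  (Se1 (Se) sets effort on bond)
bond 2 stroke at J2  (J3 needs exactly one f-in)
bond 4 stroke at I1  (I1 outputs flow p/I1)
bond 0 stroke at J1  (J1 flow already set via bond 4)
bond 1 stroke at TF1  (TF TF1: opposite of bond 0)
bond 5 stroke at J2  (1-jn J2 has f-setter on 1)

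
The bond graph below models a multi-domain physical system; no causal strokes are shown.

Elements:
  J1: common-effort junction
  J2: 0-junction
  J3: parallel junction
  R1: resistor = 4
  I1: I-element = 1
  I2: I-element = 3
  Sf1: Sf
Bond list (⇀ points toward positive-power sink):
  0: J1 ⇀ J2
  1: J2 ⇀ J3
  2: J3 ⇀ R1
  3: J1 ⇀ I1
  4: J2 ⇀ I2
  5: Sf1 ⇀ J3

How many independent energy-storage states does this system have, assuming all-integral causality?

bond 5 stroke→Sf1  (Sf1 (Sf) sets flow on bond)
bond 3 stroke→I1  (I1 integral (f out))
bond 0 stroke→J1  (only one effort-in slot at J1)
bond 4 stroke→I2  (I2 integral (f out))
bond 1 stroke→J2  (J2: last free bond brings effort in)
bond 2 stroke→J3  (J3: last free bond brings effort in)

2  (I1, I2 all integral)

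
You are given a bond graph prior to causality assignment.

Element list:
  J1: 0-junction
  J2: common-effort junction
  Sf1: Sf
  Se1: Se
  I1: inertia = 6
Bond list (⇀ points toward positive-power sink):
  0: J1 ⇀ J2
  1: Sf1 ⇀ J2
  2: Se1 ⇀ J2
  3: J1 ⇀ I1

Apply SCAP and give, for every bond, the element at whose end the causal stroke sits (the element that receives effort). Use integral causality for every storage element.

β0 stroke→J1
β1 stroke→Sf1
β2 stroke→J2
β3 stroke→I1

bond 1 stroke→Sf1  (source Sf1 imposes f)
bond 2 stroke→J2  (Se1 fixes effort; stroke away)
bond 0 stroke→J1  (common-e at J2 fixed by 2)
bond 3 stroke→I1  (J1 effort already set via bond 0)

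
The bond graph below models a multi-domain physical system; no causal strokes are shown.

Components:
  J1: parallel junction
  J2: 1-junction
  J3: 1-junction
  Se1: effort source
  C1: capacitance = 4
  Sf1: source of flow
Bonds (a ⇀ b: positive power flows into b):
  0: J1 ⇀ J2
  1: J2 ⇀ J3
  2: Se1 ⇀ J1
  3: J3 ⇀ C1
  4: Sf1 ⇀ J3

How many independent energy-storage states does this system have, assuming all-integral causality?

1  (C1 all integral)

#2 |J1  (Se1 (Se) sets effort on bond)
#4 |Sf1  (source Sf1 imposes f)
#0 |J2  (J1 effort already set via bond 2)
#1 |J3  (only one flow-in slot at J2)
#3 |J3  (J3 flow already set via bond 4)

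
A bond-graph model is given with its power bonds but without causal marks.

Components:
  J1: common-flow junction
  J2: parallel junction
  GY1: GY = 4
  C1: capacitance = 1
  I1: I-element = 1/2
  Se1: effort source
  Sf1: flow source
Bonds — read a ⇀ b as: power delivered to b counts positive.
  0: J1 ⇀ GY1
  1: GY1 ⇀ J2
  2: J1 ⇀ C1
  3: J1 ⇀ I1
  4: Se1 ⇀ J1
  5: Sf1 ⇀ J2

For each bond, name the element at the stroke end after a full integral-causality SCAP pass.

b4 |J1  (source Se1 imposes e)
b5 |Sf1  (Sf1 fixes flow; stroke at Sf1)
b1 |J2  (only one effort-in slot at J2)
b0 |J1  (through GY1, causality inverts; strokes same side of GY1)
b2 |J1  (C1 integral (e out))
b3 |I1  (J1 needs exactly one f-in)

bond 0 stroke at J1
bond 1 stroke at J2
bond 2 stroke at J1
bond 3 stroke at I1
bond 4 stroke at J1
bond 5 stroke at Sf1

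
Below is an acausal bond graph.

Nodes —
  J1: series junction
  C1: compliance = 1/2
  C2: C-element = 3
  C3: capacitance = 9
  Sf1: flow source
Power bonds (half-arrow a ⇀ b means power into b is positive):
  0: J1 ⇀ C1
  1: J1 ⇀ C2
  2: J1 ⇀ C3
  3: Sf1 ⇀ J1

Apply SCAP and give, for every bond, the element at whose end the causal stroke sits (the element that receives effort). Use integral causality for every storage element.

β3 |Sf1  (Sf1 (Sf) sets flow on bond)
β0 |J1  (J1 flow already set via bond 3)
β1 |J1  (J1: bond 3 brought flow, rest push out)
β2 |J1  (1-jn J1 has f-setter on 3)

β0 stroke at J1
β1 stroke at J1
β2 stroke at J1
β3 stroke at Sf1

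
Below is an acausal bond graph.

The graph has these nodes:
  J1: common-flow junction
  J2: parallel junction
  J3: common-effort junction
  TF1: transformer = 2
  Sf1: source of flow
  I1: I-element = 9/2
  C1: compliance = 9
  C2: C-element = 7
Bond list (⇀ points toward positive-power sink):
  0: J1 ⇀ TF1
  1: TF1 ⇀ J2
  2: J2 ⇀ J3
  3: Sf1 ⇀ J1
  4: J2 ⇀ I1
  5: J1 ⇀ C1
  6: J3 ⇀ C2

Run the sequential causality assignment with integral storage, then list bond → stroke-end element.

bond 0 →J1
bond 1 →TF1
bond 2 →J2
bond 3 →Sf1
bond 4 →I1
bond 5 →J1
bond 6 →J3

β3 stroke at Sf1  (Sf1 (Sf) sets flow on bond)
β0 stroke at J1  (common-f at J1 fixed by 3)
β5 stroke at J1  (J1 flow already set via bond 3)
β1 stroke at TF1  (TF1: transformer flips bond 0)
β4 stroke at I1  (I1 outputs flow p/I1)
β2 stroke at J2  (closing 0-jn rule on J2)
β6 stroke at J3  (only one effort-in slot at J3)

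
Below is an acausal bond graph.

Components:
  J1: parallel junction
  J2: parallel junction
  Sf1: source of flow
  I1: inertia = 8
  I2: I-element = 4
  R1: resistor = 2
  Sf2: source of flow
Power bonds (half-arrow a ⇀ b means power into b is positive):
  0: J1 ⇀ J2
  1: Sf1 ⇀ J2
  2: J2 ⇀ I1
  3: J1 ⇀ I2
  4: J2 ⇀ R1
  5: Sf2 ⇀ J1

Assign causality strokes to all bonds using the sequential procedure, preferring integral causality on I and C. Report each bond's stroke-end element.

bond 1 |Sf1  (Sf1: flow source, stroke at near end)
bond 5 |Sf2  (Sf2 (Sf) sets flow on bond)
bond 2 |I1  (I1 integral (f out))
bond 3 |I2  (I2 outputs flow p/I2)
bond 0 |J1  (J1: last free bond brings effort in)
bond 4 |J2  (J2 needs exactly one e-in)

β0 |J1
β1 |Sf1
β2 |I1
β3 |I2
β4 |J2
β5 |Sf2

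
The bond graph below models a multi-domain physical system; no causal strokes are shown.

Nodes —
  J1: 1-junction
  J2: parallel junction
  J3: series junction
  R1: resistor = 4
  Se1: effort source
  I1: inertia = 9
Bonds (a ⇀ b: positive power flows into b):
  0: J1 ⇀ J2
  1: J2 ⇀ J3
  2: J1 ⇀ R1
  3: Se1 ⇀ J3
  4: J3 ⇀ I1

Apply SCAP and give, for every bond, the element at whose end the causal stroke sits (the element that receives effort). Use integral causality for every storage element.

#0 →J2
#1 →J3
#2 →J1
#3 →J3
#4 →I1

β3 stroke→J3  (source Se1 imposes e)
β4 stroke→I1  (I1 integral (f out))
β1 stroke→J3  (1-jn J3 has f-setter on 4)
β0 stroke→J2  (closing 0-jn rule on J2)
β2 stroke→J1  (J1: bond 0 brought flow, rest push out)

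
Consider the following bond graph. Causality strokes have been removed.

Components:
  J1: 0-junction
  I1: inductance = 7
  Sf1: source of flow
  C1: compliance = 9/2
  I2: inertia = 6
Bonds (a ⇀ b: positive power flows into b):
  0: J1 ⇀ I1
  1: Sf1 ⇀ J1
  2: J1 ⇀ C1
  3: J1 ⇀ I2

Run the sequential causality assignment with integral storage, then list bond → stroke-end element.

b0 stroke at I1
b1 stroke at Sf1
b2 stroke at J1
b3 stroke at I2

b1 stroke at Sf1  (Sf1: flow source, stroke at near end)
b0 stroke at I1  (I1 outputs flow p/I1)
b2 stroke at J1  (C1 outputs effort q/C1)
b3 stroke at I2  (J1: bond 2 brought effort, rest push out)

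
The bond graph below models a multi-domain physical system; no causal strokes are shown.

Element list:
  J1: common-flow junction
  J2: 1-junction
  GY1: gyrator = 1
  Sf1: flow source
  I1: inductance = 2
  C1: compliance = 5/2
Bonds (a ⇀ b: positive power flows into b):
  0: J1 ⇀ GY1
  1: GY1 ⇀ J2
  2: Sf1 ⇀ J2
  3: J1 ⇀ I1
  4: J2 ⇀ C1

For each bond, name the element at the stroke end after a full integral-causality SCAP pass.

#2 →Sf1  (source Sf1 imposes f)
#1 →J2  (common-f at J2 fixed by 2)
#4 →J2  (J2: bond 2 brought flow, rest push out)
#0 →J1  (through GY1, causality inverts; strokes same side of GY1)
#3 →I1  (J1: last free bond brings flow in)

β0 stroke→J1
β1 stroke→J2
β2 stroke→Sf1
β3 stroke→I1
β4 stroke→J2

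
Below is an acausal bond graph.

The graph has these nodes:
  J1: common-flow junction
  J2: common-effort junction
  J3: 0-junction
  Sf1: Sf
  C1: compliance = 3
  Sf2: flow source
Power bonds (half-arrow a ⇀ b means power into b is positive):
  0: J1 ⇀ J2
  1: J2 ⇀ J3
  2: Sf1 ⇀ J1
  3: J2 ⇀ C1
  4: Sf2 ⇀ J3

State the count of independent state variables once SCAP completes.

1  (C1 all integral)

#2 stroke at Sf1  (source Sf1 imposes f)
#4 stroke at Sf2  (Sf2: flow source, stroke at near end)
#0 stroke at J1  (common-f at J1 fixed by 2)
#1 stroke at J3  (closing 0-jn rule on J3)
#3 stroke at J2  (J2: last free bond brings effort in)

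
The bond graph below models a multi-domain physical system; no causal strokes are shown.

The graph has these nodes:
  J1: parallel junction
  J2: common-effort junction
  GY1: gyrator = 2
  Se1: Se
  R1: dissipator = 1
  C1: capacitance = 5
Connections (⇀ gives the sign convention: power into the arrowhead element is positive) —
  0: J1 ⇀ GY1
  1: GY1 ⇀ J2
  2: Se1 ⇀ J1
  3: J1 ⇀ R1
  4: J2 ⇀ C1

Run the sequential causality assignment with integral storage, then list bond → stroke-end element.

bond 2 stroke at J1  (Se1 (Se) sets effort on bond)
bond 0 stroke at GY1  (J1: bond 2 brought effort, rest push out)
bond 3 stroke at R1  (common-e at J1 fixed by 2)
bond 1 stroke at GY1  (GY GY1: same side as bond 0)
bond 4 stroke at J2  (only one effort-in slot at J2)

b0 |GY1
b1 |GY1
b2 |J1
b3 |R1
b4 |J2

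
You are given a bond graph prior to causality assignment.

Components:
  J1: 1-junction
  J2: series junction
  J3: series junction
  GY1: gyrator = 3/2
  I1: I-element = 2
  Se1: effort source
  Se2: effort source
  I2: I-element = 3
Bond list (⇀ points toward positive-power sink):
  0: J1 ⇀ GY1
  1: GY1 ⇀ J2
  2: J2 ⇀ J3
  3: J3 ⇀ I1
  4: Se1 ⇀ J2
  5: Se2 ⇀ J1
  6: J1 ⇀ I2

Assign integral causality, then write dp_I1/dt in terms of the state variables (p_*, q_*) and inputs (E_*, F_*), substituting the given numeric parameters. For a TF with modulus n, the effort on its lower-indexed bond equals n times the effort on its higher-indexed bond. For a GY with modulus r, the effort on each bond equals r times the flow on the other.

b4 →J2  (source Se1 imposes e)
b5 →J1  (Se2 fixes effort; stroke away)
b3 →I1  (prefer integral on I1)
b2 →J3  (1-jn J3 has f-setter on 3)
b1 →J2  (common-f at J2 fixed by 2)
b0 →J1  (GY1 both-in/both-out from 1)
b6 →I2  (only one flow-in slot at J1)

dp_I1/dt = E_Se1 + p_I2/2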